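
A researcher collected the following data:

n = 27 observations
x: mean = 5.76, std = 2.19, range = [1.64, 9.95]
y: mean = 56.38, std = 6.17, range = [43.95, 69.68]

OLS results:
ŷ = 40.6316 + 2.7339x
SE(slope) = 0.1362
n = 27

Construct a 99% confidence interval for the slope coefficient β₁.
The 99% CI for β₁ is (2.3543, 3.1135)

Confidence interval for the slope:

The 99% CI for β₁ is: β̂₁ ± t*(α/2, n-2) × SE(β̂₁)

Step 1: Find critical t-value
- Confidence level = 0.99
- Degrees of freedom = n - 2 = 27 - 2 = 25
- t*(α/2, 25) = 2.7874

Step 2: Calculate margin of error
Margin = 2.7874 × 0.1362 = 0.3796

Step 3: Construct interval
CI = 2.7339 ± 0.3796
CI = (2.3543, 3.1135)

Interpretation: each one-unit increase in x is associated with a change in mean y of between 2.3543 and 3.1135, with 99% confidence.
Since 0 is outside the interval, a two-sided test at α = 0.01 would reject H₀: β₁ = 0.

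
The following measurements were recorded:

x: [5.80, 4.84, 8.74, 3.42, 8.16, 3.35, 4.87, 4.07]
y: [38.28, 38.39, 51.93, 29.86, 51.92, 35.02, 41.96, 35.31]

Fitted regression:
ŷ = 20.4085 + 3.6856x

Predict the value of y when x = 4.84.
ŷ = 38.2468

x = 4.84 lies inside the observed range [3.35, 8.74], so the fitted equation applies directly:

ŷ = 20.4085 + 3.6856 × 4.84
ŷ = 20.4085 + 17.8383
ŷ = 38.2468

This is a point prediction; actual observations scatter around it by roughly the residual standard deviation.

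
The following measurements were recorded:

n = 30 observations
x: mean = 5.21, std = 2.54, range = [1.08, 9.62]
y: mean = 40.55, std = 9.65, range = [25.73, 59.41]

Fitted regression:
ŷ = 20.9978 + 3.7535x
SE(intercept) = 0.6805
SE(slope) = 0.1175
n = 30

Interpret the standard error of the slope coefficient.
SE(slope) = 0.1175 measures the uncertainty in the estimated slope. The coefficient is estimated precisely (SE/|β̂₁| = 3.1%).

SE(β̂₁) = 0.1175 says: if we drew many samples of n = 30 from the same population and refit each time, the fitted slopes would scatter with a standard deviation of roughly 0.1175 around the true β₁.

Relative precision:
- SE / |β̂₁| = 0.1175 / 3.7535 = 3.1%
- Rule of thumb (under 20%: precise; 20% to under 50%: moderately precise; 50% or more: imprecise) → precise

Rough 95% range (±2 SE): 3.7535 ± 0.2350 → (3.5185, 3.9885).

What drives SE(β̂₁): wider spread of x values → smaller SE; larger n (here n = 30) → smaller SE; more residual scatter → larger SE.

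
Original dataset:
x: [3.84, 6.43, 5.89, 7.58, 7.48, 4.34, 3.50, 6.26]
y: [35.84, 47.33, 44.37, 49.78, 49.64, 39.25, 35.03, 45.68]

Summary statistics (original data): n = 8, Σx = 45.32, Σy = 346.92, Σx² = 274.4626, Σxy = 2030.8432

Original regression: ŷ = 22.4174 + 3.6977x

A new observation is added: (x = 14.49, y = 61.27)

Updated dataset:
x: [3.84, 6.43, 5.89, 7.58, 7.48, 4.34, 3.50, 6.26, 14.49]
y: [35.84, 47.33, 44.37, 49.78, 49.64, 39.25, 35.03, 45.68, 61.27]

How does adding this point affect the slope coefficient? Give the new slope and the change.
The slope changes from 3.6977 to 2.3691 (change of -1.3286, or -35.9%).

The new point has HIGH LEVERAGE: x = 14.49 is far from the original mean x̄ = 45.32/8 ≈ 5.67 (original range [3.50, 7.58]).

Step 1: Update the sums with the new point (n goes from 8 to 9)
Σx  = 45.32 + 14.49 = 59.81
Σy  = 346.92 + 61.27 = 408.19
Σx² = 274.4626 + 14.49² = 274.4626 + 209.9601 = 484.4227
Σxy = 2030.8432 + 14.49×61.27 = 2030.8432 + 887.8023 = 2918.6455

Step 2: Recompute the slope with b₁ = (nΣxy − ΣxΣy) / (nΣx² − (Σx)²)
Numerator   = 9×2918.6455 − 59.81×408.19 = 26267.8095 − 24413.8439 = 1853.9656
Denominator = 9×484.4227 − 59.81² = 4359.8043 − 3577.2361 = 782.5682
b₁(new) = 1853.9656 / 782.5682 = 2.3691

(Same formula on the original sums: (8×2030.8432 − 45.32×346.92) / (8×274.4626 − 45.32²) = 524.3312 / 141.7984 = 3.6977, matching the given fit.)

Step 3: Change in slope
Δβ₁ = 2.3691 − 3.6977 = -1.3286
Relative change = -1.3286 / 3.6977 × 100% = -35.9%
→ the slope decreases when the point is added.

A high-leverage point only changes the slope if it is off the original line; here y = 61.27 is below the original trend, so the slope decreases.
In practice: check such a point for data-entry or measurement error; examine leverage (hᵢ) and Cook's distance rather than deleting it automatically.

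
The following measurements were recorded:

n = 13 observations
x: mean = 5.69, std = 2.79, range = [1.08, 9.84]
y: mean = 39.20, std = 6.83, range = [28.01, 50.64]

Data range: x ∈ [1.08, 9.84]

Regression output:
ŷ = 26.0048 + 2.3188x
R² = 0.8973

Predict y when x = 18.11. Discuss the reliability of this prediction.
ŷ = 67.9983, but this is extrapolation (above the data range [1.08, 9.84]) and may be unreliable.

Prediction calculation:
ŷ = 26.0048 + 2.3188 × 18.11
ŷ = 67.9983

Reliability:
- Data range: x ∈ [1.08, 9.84]
- Prediction point: x = 18.11 is 8.27 units above the observed range → this is EXTRAPOLATION, not interpolation

Why that matters here:
- The linear relationship may not hold outside the observed range
- R² describes fit only over the sampled x values; it says nothing about behaviour beyond them

Report the number if required, but flag clearly that it is an extrapolation.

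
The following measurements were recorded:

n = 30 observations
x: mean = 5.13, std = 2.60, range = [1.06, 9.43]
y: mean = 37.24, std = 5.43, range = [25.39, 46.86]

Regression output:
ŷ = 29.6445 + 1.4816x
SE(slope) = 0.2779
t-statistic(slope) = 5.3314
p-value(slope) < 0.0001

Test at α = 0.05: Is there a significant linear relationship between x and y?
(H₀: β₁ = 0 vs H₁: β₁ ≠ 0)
Reject H₀: p-value < 0.0001 < α = 0.05. The linear relationship is significant at the 5% level.

Hypothesis test for the slope coefficient:

H₀: β₁ = 0 (no linear relationship)
H₁: β₁ ≠ 0 (linear relationship exists)

Test statistic: t = β̂₁ / SE(β̂₁) = 1.4816 / 0.2779 = 5.3314

With df = 28, the two-sided p-value for |t| = 5.3314 is <0.0001.

Decision rule: reject H₀ if p-value < α.
p-value < 0.0001 < α = 0.05 → reject H₀.

At α = 0.05 the data do provide convincing evidence of a nonzero slope.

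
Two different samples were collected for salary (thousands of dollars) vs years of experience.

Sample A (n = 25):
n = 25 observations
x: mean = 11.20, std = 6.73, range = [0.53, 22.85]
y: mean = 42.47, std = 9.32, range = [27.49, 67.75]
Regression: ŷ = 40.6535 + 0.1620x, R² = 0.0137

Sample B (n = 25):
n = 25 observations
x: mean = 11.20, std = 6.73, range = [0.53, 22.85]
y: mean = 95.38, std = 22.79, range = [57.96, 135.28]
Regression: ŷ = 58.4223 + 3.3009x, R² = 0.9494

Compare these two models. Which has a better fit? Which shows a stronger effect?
Model B has the better fit (R² = 0.9494 vs 0.0137). Model B shows the stronger effect (|β₁| = 3.3009 vs 0.1620).

Model Comparison:

Which explains more variance? (R²)
- Model A: R² = 0.0137 → 1.37% of variance in salary explained
- Model B: R² = 0.9494 → 94.94% of variance in salary explained
- 0.9494 > 0.0137 → Model B has the better fit

Which has the larger per-year effect? (|β₁|)
- Model A: β₁ = 0.1620 → predicted salary rises 0.1620 thousand dollars per additional year of experience
- Model B: β₁ = 3.3009 → predicted salary rises 3.3009 thousand dollars per additional year of experience
- |0.1620| < |3.3009| → Model B shows the stronger marginal effect

Notes:
- R² measures how tightly points cluster around the line; β₁ measures how steep the line is — they answer different questions.
- A steeper slope doesn't make a better model if the scatter around the line is large.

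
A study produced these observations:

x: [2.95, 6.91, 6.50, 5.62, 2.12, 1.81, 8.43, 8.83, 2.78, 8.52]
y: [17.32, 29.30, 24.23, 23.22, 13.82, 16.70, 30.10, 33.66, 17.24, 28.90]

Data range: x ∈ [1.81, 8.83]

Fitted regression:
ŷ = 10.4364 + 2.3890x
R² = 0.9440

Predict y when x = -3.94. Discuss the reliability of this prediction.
ŷ = 1.0237 (extrapolation — x = -3.94 lies outside [1.81, 8.83], so reliability is low).

Prediction calculation:
ŷ = 10.4364 + 2.3890 × (-3.94)
ŷ = 1.0237

Reliability:
- Data range: x ∈ [1.81, 8.83]
- Prediction point: x = -3.94 is 5.75 units below the observed range → this is EXTRAPOLATION, not interpolation

Why that matters here:
- There are no observations near this x to validate the fitted line there
- R² describes fit only over the sampled x values; it says nothing about behaviour beyond them
- The standard error of prediction grows with (x − x̄)², and x = -3.94 is far from x̄ = 5.45

The R² = 0.9440 only validates the fit within [1.81, 8.83]; treat ŷ = 1.0237 with caution.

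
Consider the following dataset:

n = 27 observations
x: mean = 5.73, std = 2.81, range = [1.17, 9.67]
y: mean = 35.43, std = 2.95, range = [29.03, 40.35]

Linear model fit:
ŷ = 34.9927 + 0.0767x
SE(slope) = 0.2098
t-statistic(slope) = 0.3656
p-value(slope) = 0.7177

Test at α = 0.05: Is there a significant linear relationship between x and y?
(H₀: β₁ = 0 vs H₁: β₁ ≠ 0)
p-value = 0.7177 ≥ α = 0.05, so we fail to reject H₀. The relationship is not significant.

Hypothesis test for the slope coefficient:

H₀: β₁ = 0 (no linear relationship)
H₁: β₁ ≠ 0 (linear relationship exists)

Test statistic: t = β̂₁ / SE(β̂₁) = 0.0767 / 0.2098 = 0.3656

With df = 25, the two-sided p-value for |t| = 0.3656 is 0.7177.

Decision rule: reject H₀ if p-value < α.
p-value = 0.7177 ≥ α = 0.05 → fail to reject H₀.

At α = 0.05 the data do not provide convincing evidence of a nonzero slope.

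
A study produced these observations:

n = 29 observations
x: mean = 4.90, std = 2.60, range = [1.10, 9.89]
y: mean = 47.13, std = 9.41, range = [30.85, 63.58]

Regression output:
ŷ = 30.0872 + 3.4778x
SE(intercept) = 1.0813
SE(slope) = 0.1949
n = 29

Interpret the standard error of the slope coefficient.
SE(slope) = 0.1949 measures the uncertainty in the estimated slope. The coefficient is estimated precisely (SE/|β̂₁| = 5.6%).

SE(β̂₁) = s / √Sxx, where s is the residual standard deviation and Sxx = Σ(x − x̄)². It is the yardstick for how far β̂₁ = 3.4778 could plausibly be from the true slope.

Relative precision:
- SE / |β̂₁| = 0.1949 / 3.4778 = 5.6%
- Rule of thumb (under 20%: precise; 20% to under 50%: moderately precise; 50% or more: imprecise) → precise

Link to interval estimation: a confidence interval for β₁ is β̂₁ ± t* × 0.1949, so SE sets the half-width per unit of t*.

What drives SE(β̂₁): wider spread of x values → smaller SE; more residual scatter → larger SE; larger n (here n = 29) → smaller SE.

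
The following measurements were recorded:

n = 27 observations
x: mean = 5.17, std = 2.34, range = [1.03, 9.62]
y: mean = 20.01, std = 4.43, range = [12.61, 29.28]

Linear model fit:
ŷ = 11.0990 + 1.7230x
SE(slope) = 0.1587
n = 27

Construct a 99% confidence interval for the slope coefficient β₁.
The 99% CI for β₁ is (1.2806, 2.1654)

Confidence interval for the slope:

The 99% CI for β₁ is: β̂₁ ± t*(α/2, n-2) × SE(β̂₁)

Step 1: Find critical t-value
- Confidence level = 0.99
- Degrees of freedom = n - 2 = 27 - 2 = 25
- t*(α/2, 25) = 2.7874

Step 2: Calculate margin of error
Margin = 2.7874 × 0.1587 = 0.4424

Step 3: Construct interval
CI = 1.7230 ± 0.4424
CI = (1.2806, 2.1654)

Interpretation: We are 99% confident that the true slope β₁ lies between 1.2806 and 2.1654.
Since 0 is outside the interval, a two-sided test at α = 0.01 would reject H₀: β₁ = 0.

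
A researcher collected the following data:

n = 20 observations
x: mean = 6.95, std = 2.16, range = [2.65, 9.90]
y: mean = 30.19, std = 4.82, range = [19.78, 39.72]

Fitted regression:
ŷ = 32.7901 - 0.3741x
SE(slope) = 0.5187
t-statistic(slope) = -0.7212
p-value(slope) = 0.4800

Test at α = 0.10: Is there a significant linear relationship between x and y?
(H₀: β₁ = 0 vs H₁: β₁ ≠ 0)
Since p-value = 0.4800 ≥ α = 0.10, fail to reject H₀ — the slope is not significantly different from 0.

Hypothesis test for the slope coefficient:

H₀: β₁ = 0 (no linear relationship)
H₁: β₁ ≠ 0 (linear relationship exists)

Test statistic: t = β̂₁ / SE(β̂₁) = -0.3741 / 0.5187 = -0.7212

p = 0.4800: how often a slope estimate this far from 0 (in SE units) would arise by chance if β₁ were truly 0.

Decision rule: reject H₀ if p-value < α.
p-value = 0.4800 ≥ α = 0.10 → fail to reject H₀.

At α = 0.10 the data do not provide convincing evidence of a nonzero slope.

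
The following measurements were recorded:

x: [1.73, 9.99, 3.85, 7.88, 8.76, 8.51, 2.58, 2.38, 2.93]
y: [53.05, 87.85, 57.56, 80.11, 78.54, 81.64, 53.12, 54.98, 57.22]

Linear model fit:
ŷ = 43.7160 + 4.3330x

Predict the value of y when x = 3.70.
ŷ = 59.7481

x = 3.70 lies inside the observed range [1.73, 9.99], so the fitted equation applies directly:

ŷ = 43.7160 + 4.3330 × 3.70
ŷ = 43.7160 + 16.0321
ŷ = 59.7481

This is a point prediction; actual observations scatter around it by roughly the residual standard deviation.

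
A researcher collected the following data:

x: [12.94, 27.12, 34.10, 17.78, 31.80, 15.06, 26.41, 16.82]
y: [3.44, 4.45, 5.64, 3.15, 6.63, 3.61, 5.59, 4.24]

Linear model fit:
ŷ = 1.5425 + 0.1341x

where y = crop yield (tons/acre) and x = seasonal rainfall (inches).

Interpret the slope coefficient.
An increase of one inch in rainfall is associated with a 0.1341 tons/acre increase in predicted crop yield.

The slope coefficient β₁ = 0.1341 represents the marginal effect of rainfall on crop yield.

Interpretation:
- Rainfall up by 1 inch → predicted crop yield increases by 0.1341 tons/acre
- This is a linear approximation: the same per-unit change is assumed across the whole observed x range
- The sign (+) gives the direction; the magnitude 0.1341 gives the size of the effect per inch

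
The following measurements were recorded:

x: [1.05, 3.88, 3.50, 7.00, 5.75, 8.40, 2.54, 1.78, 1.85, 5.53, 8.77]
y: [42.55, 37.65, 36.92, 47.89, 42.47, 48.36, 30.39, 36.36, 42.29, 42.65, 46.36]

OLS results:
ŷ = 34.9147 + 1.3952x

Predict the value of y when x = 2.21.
ŷ = 37.9981

To predict y for x = 2.21, substitute into the regression equation:

ŷ = 34.9147 + 1.3952 × 2.21
ŷ = 34.9147 + 3.0834
ŷ = 37.9981

This is the fitted mean response at that x — an individual observation would come with a wider prediction interval.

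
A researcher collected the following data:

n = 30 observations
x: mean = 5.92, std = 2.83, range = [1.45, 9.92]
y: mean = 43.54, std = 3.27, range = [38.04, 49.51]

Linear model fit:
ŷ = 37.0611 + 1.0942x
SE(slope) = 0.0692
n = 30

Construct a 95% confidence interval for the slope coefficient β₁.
The 95% CI for β₁ is (0.9525, 1.2359)

Confidence interval for the slope:

The 95% CI for β₁ is: β̂₁ ± t*(α/2, n-2) × SE(β̂₁)

Step 1: Find critical t-value
- Confidence level = 0.95
- Degrees of freedom = n - 2 = 30 - 2 = 28
- t*(α/2, 28) = 2.0484

Step 2: Calculate margin of error
Margin = 2.0484 × 0.0692 = 0.1417

Step 3: Construct interval
CI = 1.0942 ± 0.1417
CI = (0.9525, 1.2359)

Interpretation: each one-unit increase in x is associated with a change in mean y of between 0.9525 and 1.2359, with 95% confidence.
The interval does not include 0, suggesting a significant linear relationship.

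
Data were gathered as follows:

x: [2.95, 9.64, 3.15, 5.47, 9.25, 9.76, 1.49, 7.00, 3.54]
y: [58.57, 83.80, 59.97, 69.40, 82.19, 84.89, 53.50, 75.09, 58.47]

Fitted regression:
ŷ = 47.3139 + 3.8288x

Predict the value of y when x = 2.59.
ŷ = 57.2305

x = 2.59 lies inside the observed range [1.49, 9.76], so the fitted equation applies directly:

ŷ = 47.3139 + 3.8288 × 2.59
ŷ = 47.3139 + 9.9166
ŷ = 57.2305

This is the fitted mean response at that x — an individual observation would come with a wider prediction interval.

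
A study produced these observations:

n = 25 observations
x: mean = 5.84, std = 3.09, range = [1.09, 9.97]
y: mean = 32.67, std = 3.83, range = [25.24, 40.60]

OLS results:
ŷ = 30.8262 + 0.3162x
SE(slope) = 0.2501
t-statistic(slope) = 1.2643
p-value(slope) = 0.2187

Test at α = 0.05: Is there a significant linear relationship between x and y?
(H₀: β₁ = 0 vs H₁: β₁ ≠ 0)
Since p-value = 0.2187 ≥ α = 0.05, fail to reject H₀ — the slope is not significantly different from 0.

Hypothesis test for the slope coefficient:

H₀: β₁ = 0 (no linear relationship)
H₁: β₁ ≠ 0 (linear relationship exists)

Test statistic: t = β̂₁ / SE(β̂₁) = 0.3162 / 0.2501 = 1.2643

The p-value (0.2187) is the probability, under H₀, of a t-statistic at least as extreme as |t| = 1.2643 (two-sided, df = n − 2 = 23).

Decision rule: reject H₀ if p-value < α.
p-value = 0.2187 ≥ α = 0.05 → fail to reject H₀.

At α = 0.05 the data do not provide convincing evidence of a nonzero slope.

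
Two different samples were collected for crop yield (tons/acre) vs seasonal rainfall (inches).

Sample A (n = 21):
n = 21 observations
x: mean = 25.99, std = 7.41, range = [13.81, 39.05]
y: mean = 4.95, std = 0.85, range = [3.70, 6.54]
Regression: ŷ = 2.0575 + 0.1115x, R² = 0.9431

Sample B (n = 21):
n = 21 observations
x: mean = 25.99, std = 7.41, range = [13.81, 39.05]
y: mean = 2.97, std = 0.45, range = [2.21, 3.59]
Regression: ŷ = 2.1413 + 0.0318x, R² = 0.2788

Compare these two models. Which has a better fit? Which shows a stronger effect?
Model A has the better fit (R² = 0.9431 vs 0.2788). Model A shows the stronger effect (|β₁| = 0.1115 vs 0.0318).

Model Comparison:

Goodness of fit (R²):
- Model A: R² = 0.9431 → 94.31% of variance in crop yield explained
- Model B: R² = 0.2788 → 27.88% of variance in crop yield explained
- 0.9431 > 0.2788 → Model A has the better fit

Strength of effect — compare |β₁|:
- Model A: β₁ = 0.1115 → predicted crop yield rises 0.1115 tons/acre per additional inch of rainfall
- Model B: β₁ = 0.0318 → predicted crop yield rises 0.0318 tons/acre per additional inch of rainfall
- |0.1115| > |0.0318| → Model A shows the stronger marginal effect

Notes:
- R² measures how tightly points cluster around the line; β₁ measures how steep the line is — they answer different questions.
- A steeper slope doesn't make a better model if the scatter around the line is large.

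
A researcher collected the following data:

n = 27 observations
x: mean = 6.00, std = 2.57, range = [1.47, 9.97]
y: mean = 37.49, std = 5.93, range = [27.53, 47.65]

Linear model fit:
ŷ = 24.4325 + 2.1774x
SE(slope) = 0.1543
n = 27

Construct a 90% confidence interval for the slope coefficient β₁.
The 90% CI for β₁ is (1.9138, 2.4410)

Confidence interval for the slope:

The 90% CI for β₁ is: β̂₁ ± t*(α/2, n-2) × SE(β̂₁)

Step 1: Find critical t-value
- Confidence level = 0.9
- Degrees of freedom = n - 2 = 27 - 2 = 25
- t*(α/2, 25) = 1.7081

Step 2: Calculate margin of error
Margin = 1.7081 × 0.1543 = 0.2636

Step 3: Construct interval
CI = 2.1774 ± 0.2636
CI = (1.9138, 2.4410)

Interpretation: each one-unit increase in x is associated with a change in mean y of between 1.9138 and 2.4410, with 90% confidence.
Both endpoints are positive, so the data support a genuinely positive slope at this confidence level.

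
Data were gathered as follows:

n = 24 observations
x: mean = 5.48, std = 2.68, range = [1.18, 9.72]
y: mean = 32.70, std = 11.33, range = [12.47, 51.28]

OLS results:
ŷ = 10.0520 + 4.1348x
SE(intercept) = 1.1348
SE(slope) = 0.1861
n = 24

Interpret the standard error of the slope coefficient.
The slope 4.1348 is pinned down to within about ±0.1861 (one SE) by these data — relative uncertainty 4.5%, i.e. precise.

SE(β̂₁) = s / √Sxx, where s is the residual standard deviation and Sxx = Σ(x − x̄)². It is the yardstick for how far β̂₁ = 4.1348 could plausibly be from the true slope.

Relative precision:
- SE / |β̂₁| = 0.1861 / 4.1348 = 4.5%
- Rule of thumb (under 20%: precise; 20% to under 50%: moderately precise; 50% or more: imprecise) → precise

Link to interval estimation: a confidence interval for β₁ is β̂₁ ± t* × 0.1861, so SE sets the half-width per unit of t*.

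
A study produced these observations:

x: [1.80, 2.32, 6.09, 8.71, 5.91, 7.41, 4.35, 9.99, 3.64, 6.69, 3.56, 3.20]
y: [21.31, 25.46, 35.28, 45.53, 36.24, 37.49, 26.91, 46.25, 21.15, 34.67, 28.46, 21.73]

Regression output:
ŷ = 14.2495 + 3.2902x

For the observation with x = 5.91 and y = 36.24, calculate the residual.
Residual = 2.5454

The residual is the difference between the actual value and the predicted value:

Residual = y - ŷ

Step 1: Calculate predicted value
ŷ = 14.2495 + 3.2902 × 5.91
ŷ = 33.6946

Step 2: Calculate residual
Residual = 36.24 - 33.6946
Residual = 2.5454

The residual is positive, so the observed y = 36.24 sits above the regression line (the line underestimates it by 2.5454).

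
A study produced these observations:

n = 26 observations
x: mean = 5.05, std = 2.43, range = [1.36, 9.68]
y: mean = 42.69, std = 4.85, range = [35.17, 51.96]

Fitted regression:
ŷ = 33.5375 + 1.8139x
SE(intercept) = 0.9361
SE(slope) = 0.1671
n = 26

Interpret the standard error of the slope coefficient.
SE(slope) = 0.1671 measures the uncertainty in the estimated slope. The coefficient is estimated precisely (SE/|β̂₁| = 9.2%).

SE(β̂₁) = s / √Sxx, where s is the residual standard deviation and Sxx = Σ(x − x̄)². It is the yardstick for how far β̂₁ = 1.8139 could plausibly be from the true slope.

Relative precision:
- SE / |β̂₁| = 0.1671 / 1.8139 = 9.2%
- Rule of thumb (under 20%: precise; 20% to under 50%: moderately precise; 50% or more: imprecise) → precise

Link to the t-test: t = β̂₁ / SE(β̂₁) = 1.8139 / 0.1671 = 10.8552, the statistic for H₀: β₁ = 0.

What drives SE(β̂₁): wider spread of x values → smaller SE; larger n (here n = 26) → smaller SE.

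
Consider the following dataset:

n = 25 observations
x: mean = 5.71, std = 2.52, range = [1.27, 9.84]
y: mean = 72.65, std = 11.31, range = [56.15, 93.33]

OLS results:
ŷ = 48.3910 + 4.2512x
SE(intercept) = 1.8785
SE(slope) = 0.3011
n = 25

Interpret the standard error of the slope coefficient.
SE(β̂₁) = 0.3011 is the estimated standard deviation of the slope estimate across repeated samples; relative to β̂₁ = 4.2512 that is 7.1%, a precise estimate.

SE(β̂₁) = s / √Sxx, where s is the residual standard deviation and Sxx = Σ(x − x̄)². It is the yardstick for how far β̂₁ = 4.2512 could plausibly be from the true slope.

Relative precision:
- SE / |β̂₁| = 0.3011 / 4.2512 = 7.1%
- Rule of thumb (under 20%: precise; 20% to under 50%: moderately precise; 50% or more: imprecise) → precise

Link to interval estimation: a confidence interval for β₁ is β̂₁ ± t* × 0.3011, so SE sets the half-width per unit of t*.

What drives SE(β̂₁): wider spread of x values → smaller SE.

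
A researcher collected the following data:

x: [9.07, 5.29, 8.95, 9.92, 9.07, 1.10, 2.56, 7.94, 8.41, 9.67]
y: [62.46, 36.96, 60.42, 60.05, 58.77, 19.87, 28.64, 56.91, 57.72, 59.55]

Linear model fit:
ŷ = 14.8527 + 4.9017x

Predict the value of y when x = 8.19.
ŷ = 54.9976

To predict y for x = 8.19, substitute into the regression equation:

ŷ = 14.8527 + 4.9017 × 8.19
ŷ = 14.8527 + 40.1449
ŷ = 54.9976

This is a point prediction; actual observations scatter around it by roughly the residual standard deviation.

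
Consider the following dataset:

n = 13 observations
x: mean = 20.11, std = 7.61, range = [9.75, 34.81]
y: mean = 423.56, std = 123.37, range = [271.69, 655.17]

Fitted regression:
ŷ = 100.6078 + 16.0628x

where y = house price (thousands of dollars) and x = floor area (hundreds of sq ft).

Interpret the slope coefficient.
An increase of one hundred sq ft in floor area is associated with a 16.0628 thousand dollars increase in predicted house price.

β₁ = 16.0628 is the change in predicted house price (thousand dollars) per additional hundred sq ft of floor area.

Interpretation:
- Floor area up by 1 hundred sq ft → predicted house price increases by 16.0628 thousand dollars
- This is a linear approximation: the same per-unit change is assumed across the whole observed x range
- The sign (+) gives the direction; the magnitude 16.0628 gives the size of the effect per hundred sq ft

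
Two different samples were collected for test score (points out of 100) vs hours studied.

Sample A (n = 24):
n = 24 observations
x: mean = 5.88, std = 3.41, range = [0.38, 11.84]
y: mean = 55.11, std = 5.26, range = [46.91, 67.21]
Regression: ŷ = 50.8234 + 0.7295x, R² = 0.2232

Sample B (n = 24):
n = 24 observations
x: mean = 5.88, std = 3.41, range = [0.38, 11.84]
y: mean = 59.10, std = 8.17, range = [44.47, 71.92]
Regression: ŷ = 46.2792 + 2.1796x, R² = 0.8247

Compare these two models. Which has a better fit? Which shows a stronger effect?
Model B has the better fit (R² = 0.8247 vs 0.2232). Model B shows the stronger effect (|β₁| = 2.1796 vs 0.7295).

Model Comparison:

Fit — compare R²:
- Model A: R² = 0.2232 → 22.32% of variance in test score explained
- Model B: R² = 0.8247 → 82.47% of variance in test score explained
- 0.8247 > 0.2232 → Model B has the better fit

Which has the larger per-hour effect? (|β₁|)
- Model A: β₁ = 0.7295 → predicted test score rises 0.7295 points per additional hour of study time
- Model B: β₁ = 2.1796 → predicted test score rises 2.1796 points per additional hour of study time
- |0.7295| < |2.1796| → Model B shows the stronger marginal effect

Notes:
- The two samples could reflect different populations, time periods, or measurement quality.
- R² measures how tightly points cluster around the line; β₁ measures how steep the line is — they answer different questions.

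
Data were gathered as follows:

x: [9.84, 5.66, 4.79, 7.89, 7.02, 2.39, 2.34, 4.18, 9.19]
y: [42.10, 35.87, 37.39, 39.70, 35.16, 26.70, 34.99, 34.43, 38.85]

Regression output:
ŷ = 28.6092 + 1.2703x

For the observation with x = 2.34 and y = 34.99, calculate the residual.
Residual = 3.4083

The residual is the difference between the actual value and the predicted value:

Residual = y - ŷ

Step 1: Calculate predicted value
ŷ = 28.6092 + 1.2703 × 2.34
ŷ = 31.5817

Step 2: Calculate residual
Residual = 34.99 - 31.5817
Residual = 3.4083

The residual is positive, so the observed y = 34.99 sits above the regression line (the line underestimates it by 3.4083).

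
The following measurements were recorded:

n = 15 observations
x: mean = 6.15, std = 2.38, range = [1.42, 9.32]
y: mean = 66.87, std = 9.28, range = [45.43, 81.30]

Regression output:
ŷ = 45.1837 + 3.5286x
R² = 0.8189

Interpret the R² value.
About 81.89% of the variability in y is accounted for by the regression on x (R² = 0.8189) — a strong linear fit.

R² (coefficient of determination) measures the proportion of variance in y explained by the regression model.

Here R² = 0.8189:
- Explained: 81.89% of the variation in y
- Unexplained (residual): 100% − 81.89% = 18.11%
- Rule of thumb (below 0.3 weak; 0.3 to below 0.7 moderate; 0.7 and above strong) → strong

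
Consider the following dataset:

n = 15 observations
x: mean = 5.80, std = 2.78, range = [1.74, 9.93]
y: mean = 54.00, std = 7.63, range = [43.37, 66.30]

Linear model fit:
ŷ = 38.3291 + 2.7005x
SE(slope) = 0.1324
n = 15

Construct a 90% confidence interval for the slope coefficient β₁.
The 90% CI for β₁ is (2.4660, 2.9350)

Confidence interval for the slope:

The 90% CI for β₁ is: β̂₁ ± t*(α/2, n-2) × SE(β̂₁)

Step 1: Find critical t-value
- Confidence level = 0.9
- Degrees of freedom = n - 2 = 15 - 2 = 13
- t*(α/2, 13) = 1.7709

Step 2: Calculate margin of error
Margin = 1.7709 × 0.1324 = 0.2345

Step 3: Construct interval
CI = 2.7005 ± 0.2345
CI = (2.4660, 2.9350)

Interpretation: We are 90% confident that the true slope β₁ lies between 2.4660 and 2.9350.
Since 0 is outside the interval, a two-sided test at α = 0.10 would reject H₀: β₁ = 0.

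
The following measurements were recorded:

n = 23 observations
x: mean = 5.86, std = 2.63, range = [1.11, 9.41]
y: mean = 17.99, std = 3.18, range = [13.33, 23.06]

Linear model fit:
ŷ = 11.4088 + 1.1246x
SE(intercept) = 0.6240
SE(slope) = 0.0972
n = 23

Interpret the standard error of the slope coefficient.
SE(β̂₁) = 0.0972 is the estimated standard deviation of the slope estimate across repeated samples; relative to β̂₁ = 1.1246 that is 8.6%, a precise estimate.

What SE measures:
- The standard error quantifies the sampling variability of the coefficient estimate
- It is the estimated standard deviation of β̂₁ across hypothetical repeated samples of the same size
- Smaller SE → more precise estimate

Relative precision:
- SE / |β̂₁| = 0.0972 / 1.1246 = 8.6%
- Rule of thumb (under 20%: precise; 20% to under 50%: moderately precise; 50% or more: imprecise) → precise

Link to interval estimation: a confidence interval for β₁ is β̂₁ ± t* × 0.0972, so SE sets the half-width per unit of t*.

What drives SE(β̂₁): wider spread of x values → smaller SE.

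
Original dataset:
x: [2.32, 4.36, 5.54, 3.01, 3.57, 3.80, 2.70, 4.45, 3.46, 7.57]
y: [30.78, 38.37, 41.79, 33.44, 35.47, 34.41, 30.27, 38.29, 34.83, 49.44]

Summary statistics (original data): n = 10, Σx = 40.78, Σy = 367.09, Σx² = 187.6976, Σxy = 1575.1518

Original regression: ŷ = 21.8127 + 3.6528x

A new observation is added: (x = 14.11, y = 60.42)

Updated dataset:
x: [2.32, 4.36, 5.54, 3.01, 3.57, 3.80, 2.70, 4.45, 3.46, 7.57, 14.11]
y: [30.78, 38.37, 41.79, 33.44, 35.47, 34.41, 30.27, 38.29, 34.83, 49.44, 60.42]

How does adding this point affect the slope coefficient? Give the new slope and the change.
New slope β₁ = 2.6079 versus 3.6528 before: a change of -1.0449 (-28.6%).

The new point has HIGH LEVERAGE: x = 14.11 is far from the original mean x̄ = 40.78/10 ≈ 4.08 (original range [2.32, 7.57]).

Step 1: Update the sums with the new point (n goes from 10 to 11)
Σx  = 40.78 + 14.11 = 54.89
Σy  = 367.09 + 60.42 = 427.51
Σx² = 187.6976 + 14.11² = 187.6976 + 199.0921 = 386.7897
Σxy = 1575.1518 + 14.11×60.42 = 1575.1518 + 852.5262 = 2427.6780

Step 2: Recompute the slope with b₁ = (nΣxy − ΣxΣy) / (nΣx² − (Σx)²)
Numerator   = 11×2427.6780 − 54.89×427.51 = 26704.4580 − 23466.0239 = 3238.4341
Denominator = 11×386.7897 − 54.89² = 4254.6867 − 3012.9121 = 1241.7746
b₁(new) = 3238.4341 / 1241.7746 = 2.6079

(Same formula on the original sums: (10×1575.1518 − 40.78×367.09) / (10×187.6976 − 40.78²) = 781.5878 / 213.9676 = 3.6528, matching the given fit.)

Step 3: Change in slope
Δβ₁ = 2.6079 − 3.6528 = -1.0449
Relative change = -1.0449 / 3.6528 × 100% = -28.6%
→ the slope decreases when the point is added.

A high-leverage point only changes the slope if it is off the original line; here y = 60.42 is below the original trend, so the slope decreases.
In practice: check such a point for data-entry or measurement error; examine leverage (hᵢ) and Cook's distance rather than deleting it automatically.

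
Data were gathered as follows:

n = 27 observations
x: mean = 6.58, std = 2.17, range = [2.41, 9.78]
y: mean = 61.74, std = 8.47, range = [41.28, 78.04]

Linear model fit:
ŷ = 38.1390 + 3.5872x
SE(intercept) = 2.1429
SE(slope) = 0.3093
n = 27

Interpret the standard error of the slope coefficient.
SE(β̂₁) = 0.3093 is the estimated standard deviation of the slope estimate across repeated samples; relative to β̂₁ = 3.5872 that is 8.6%, a precise estimate.

SE(β̂₁) = 0.3093 says: if we drew many samples of n = 27 from the same population and refit each time, the fitted slopes would scatter with a standard deviation of roughly 0.3093 around the true β₁.

Relative precision:
- SE / |β̂₁| = 0.3093 / 3.5872 = 8.6%
- Rule of thumb (under 20%: precise; 20% to under 50%: moderately precise; 50% or more: imprecise) → precise

Link to interval estimation: a confidence interval for β₁ is β̂₁ ± t* × 0.3093, so SE sets the half-width per unit of t*.

What drives SE(β̂₁): larger n (here n = 27) → smaller SE; more residual scatter → larger SE; wider spread of x values → smaller SE.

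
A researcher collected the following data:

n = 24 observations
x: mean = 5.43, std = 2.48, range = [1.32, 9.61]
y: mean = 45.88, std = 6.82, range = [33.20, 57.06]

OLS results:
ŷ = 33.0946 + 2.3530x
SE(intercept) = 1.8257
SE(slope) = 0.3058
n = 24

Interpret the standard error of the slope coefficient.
The slope 2.3530 is pinned down to within about ±0.3058 (one SE) by these data — relative uncertainty 13.0%, i.e. precise.

What SE measures:
- The standard error quantifies the sampling variability of the coefficient estimate
- It is the estimated standard deviation of β̂₁ across hypothetical repeated samples of the same size
- Smaller SE → more precise estimate

Relative precision:
- SE / |β̂₁| = 0.3058 / 2.3530 = 13.0%
- Rule of thumb (under 20%: precise; 20% to under 50%: moderately precise; 50% or more: imprecise) → precise

Link to the t-test: t = β̂₁ / SE(β̂₁) = 2.3530 / 0.3058 = 7.6946, the statistic for H₀: β₁ = 0.

What drives SE(β̂₁): wider spread of x values → smaller SE; larger n (here n = 24) → smaller SE; more residual scatter → larger SE.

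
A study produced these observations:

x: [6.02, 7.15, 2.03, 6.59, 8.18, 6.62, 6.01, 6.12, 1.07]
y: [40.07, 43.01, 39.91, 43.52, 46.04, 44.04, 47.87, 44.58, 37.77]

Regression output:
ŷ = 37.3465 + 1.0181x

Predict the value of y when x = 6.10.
ŷ = 43.5569

Plug x = 6.10 into the fitted line:

ŷ = 37.3465 + 1.0181 × 6.10
ŷ = 37.3465 + 6.2104
ŷ = 43.5569

This is the fitted mean response at that x — an individual observation would come with a wider prediction interval.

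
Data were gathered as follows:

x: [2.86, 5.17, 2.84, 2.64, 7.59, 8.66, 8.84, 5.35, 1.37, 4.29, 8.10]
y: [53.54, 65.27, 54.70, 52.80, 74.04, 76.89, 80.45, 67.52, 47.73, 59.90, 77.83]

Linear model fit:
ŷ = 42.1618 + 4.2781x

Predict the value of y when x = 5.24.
ŷ = 64.5790

x = 5.24 lies inside the observed range [1.37, 8.84], so the fitted equation applies directly:

ŷ = 42.1618 + 4.2781 × 5.24
ŷ = 42.1618 + 22.4172
ŷ = 64.5790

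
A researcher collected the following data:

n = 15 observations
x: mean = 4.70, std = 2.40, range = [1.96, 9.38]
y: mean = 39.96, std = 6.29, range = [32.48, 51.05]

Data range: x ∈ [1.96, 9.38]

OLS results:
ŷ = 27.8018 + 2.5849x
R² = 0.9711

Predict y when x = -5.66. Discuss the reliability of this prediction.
ŷ = 13.1713, but this is extrapolation (below the data range [1.96, 9.38]) and may be unreliable.

Prediction calculation:
ŷ = 27.8018 + 2.5849 × (-5.66)
ŷ = 13.1713

Reliability:
- Data range: x ∈ [1.96, 9.38]
- Prediction point: x = -5.66 is 7.62 units below the observed range → this is EXTRAPOLATION, not interpolation

Why that matters here:
- The linear relationship may not hold outside the observed range
- The standard error of prediction grows with (x − x̄)², and x = -5.66 is far from x̄ = 4.70
- There are no observations near this x to validate the fitted line there

Report the number if required, but flag clearly that it is an extrapolation.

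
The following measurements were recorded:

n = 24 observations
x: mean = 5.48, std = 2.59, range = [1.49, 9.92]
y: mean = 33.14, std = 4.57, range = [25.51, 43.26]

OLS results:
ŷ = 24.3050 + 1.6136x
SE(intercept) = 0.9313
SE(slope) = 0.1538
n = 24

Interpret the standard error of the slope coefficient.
The slope 1.6136 is pinned down to within about ±0.1538 (one SE) by these data — relative uncertainty 9.5%, i.e. precise.

SE(β̂₁) = s / √Sxx, where s is the residual standard deviation and Sxx = Σ(x − x̄)². It is the yardstick for how far β̂₁ = 1.6136 could plausibly be from the true slope.

Relative precision:
- SE / |β̂₁| = 0.1538 / 1.6136 = 9.5%
- Rule of thumb (under 20%: precise; 20% to under 50%: moderately precise; 50% or more: imprecise) → precise

Link to interval estimation: a confidence interval for β₁ is β̂₁ ± t* × 0.1538, so SE sets the half-width per unit of t*.

What drives SE(β̂₁): more residual scatter → larger SE; larger n (here n = 24) → smaller SE; wider spread of x values → smaller SE.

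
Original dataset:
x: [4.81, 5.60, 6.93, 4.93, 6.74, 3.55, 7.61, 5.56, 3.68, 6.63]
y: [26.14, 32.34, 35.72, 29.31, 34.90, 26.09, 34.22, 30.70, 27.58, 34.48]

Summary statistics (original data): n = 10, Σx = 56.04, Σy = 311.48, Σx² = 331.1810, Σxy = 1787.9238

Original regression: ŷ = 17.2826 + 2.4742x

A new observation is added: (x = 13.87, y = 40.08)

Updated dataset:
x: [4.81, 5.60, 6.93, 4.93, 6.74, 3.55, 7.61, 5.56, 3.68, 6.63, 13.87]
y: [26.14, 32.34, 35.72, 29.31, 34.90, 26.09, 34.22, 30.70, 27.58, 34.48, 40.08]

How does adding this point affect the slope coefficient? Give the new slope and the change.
New slope β₁ = 1.3819 versus 2.4742 before: a change of -1.0923 (-44.1%).

The new point has HIGH LEVERAGE: x = 13.87 is far from the original mean x̄ = 56.04/10 ≈ 5.60 (original range [3.55, 7.61]).

Step 1: Update the sums with the new point (n goes from 10 to 11)
Σx  = 56.04 + 13.87 = 69.91
Σy  = 311.48 + 40.08 = 351.56
Σx² = 331.1810 + 13.87² = 331.1810 + 192.3769 = 523.5579
Σxy = 1787.9238 + 13.87×40.08 = 1787.9238 + 555.9096 = 2343.8334

Step 2: Recompute the slope with b₁ = (nΣxy − ΣxΣy) / (nΣx² − (Σx)²)
Numerator   = 11×2343.8334 − 69.91×351.56 = 25782.1674 − 24577.5596 = 1204.6078
Denominator = 11×523.5579 − 69.91² = 5759.1369 − 4887.4081 = 871.7288
b₁(new) = 1204.6078 / 871.7288 = 1.3819

(Same formula on the original sums: (10×1787.9238 − 56.04×311.48) / (10×331.1810 − 56.04²) = 423.8988 / 171.3284 = 2.4742, matching the given fit.)

Step 3: Change in slope
Δβ₁ = 1.3819 − 2.4742 = -1.0923
Relative change = -1.0923 / 2.4742 × 100% = -44.1%
→ the slope decreases when the point is added.

Because the point sits below the extension of the original line at a high-leverage x, it tilts the fit down.
In practice: refit with and without it and report both if conclusions differ; check such a point for data-entry or measurement error.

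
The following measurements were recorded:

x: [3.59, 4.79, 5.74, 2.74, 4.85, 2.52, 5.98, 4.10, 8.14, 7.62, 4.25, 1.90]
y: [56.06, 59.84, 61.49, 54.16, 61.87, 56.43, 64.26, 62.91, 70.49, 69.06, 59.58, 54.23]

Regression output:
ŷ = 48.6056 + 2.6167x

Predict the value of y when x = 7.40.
ŷ = 67.9692

x = 7.40 lies inside the observed range [1.90, 8.14], so the fitted equation applies directly:

ŷ = 48.6056 + 2.6167 × 7.40
ŷ = 48.6056 + 19.3636
ŷ = 67.9692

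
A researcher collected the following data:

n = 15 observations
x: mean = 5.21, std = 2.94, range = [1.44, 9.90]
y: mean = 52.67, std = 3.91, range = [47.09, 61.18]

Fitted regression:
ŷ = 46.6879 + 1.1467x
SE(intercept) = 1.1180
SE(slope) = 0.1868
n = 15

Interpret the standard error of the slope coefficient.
SE(slope) = 0.1868 measures the uncertainty in the estimated slope. The coefficient is estimated precisely (SE/|β̂₁| = 16.3%).

SE(β̂₁) = s / √Sxx, where s is the residual standard deviation and Sxx = Σ(x − x̄)². It is the yardstick for how far β̂₁ = 1.1467 could plausibly be from the true slope.

Relative precision:
- SE / |β̂₁| = 0.1868 / 1.1467 = 16.3%
- Rule of thumb (under 20%: precise; 20% to under 50%: moderately precise; 50% or more: imprecise) → precise

Link to interval estimation: a confidence interval for β₁ is β̂₁ ± t* × 0.1868, so SE sets the half-width per unit of t*.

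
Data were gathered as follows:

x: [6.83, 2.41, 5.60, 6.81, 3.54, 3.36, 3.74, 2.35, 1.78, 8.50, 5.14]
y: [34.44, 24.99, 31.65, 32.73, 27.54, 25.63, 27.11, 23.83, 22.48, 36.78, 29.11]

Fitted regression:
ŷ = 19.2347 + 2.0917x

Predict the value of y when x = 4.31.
ŷ = 28.2499

Plug x = 4.31 into the fitted line:

ŷ = 19.2347 + 2.0917 × 4.31
ŷ = 19.2347 + 9.0152
ŷ = 28.2499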